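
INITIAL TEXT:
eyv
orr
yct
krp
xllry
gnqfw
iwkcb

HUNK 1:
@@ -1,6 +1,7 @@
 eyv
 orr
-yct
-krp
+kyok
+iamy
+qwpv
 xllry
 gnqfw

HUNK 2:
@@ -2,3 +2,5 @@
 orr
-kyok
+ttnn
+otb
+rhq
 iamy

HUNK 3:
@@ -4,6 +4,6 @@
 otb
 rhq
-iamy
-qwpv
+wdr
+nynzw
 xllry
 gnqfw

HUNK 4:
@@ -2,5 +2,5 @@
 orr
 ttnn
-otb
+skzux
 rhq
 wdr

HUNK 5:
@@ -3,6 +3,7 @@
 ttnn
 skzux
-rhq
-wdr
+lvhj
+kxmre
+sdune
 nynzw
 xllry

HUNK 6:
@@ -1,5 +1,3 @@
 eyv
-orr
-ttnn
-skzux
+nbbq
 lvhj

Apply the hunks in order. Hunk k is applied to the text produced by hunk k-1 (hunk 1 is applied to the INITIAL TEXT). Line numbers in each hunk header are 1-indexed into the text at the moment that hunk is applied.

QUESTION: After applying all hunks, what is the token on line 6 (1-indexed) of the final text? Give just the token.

Answer: nynzw

Derivation:
Hunk 1: at line 1 remove [yct,krp] add [kyok,iamy,qwpv] -> 8 lines: eyv orr kyok iamy qwpv xllry gnqfw iwkcb
Hunk 2: at line 2 remove [kyok] add [ttnn,otb,rhq] -> 10 lines: eyv orr ttnn otb rhq iamy qwpv xllry gnqfw iwkcb
Hunk 3: at line 4 remove [iamy,qwpv] add [wdr,nynzw] -> 10 lines: eyv orr ttnn otb rhq wdr nynzw xllry gnqfw iwkcb
Hunk 4: at line 2 remove [otb] add [skzux] -> 10 lines: eyv orr ttnn skzux rhq wdr nynzw xllry gnqfw iwkcb
Hunk 5: at line 3 remove [rhq,wdr] add [lvhj,kxmre,sdune] -> 11 lines: eyv orr ttnn skzux lvhj kxmre sdune nynzw xllry gnqfw iwkcb
Hunk 6: at line 1 remove [orr,ttnn,skzux] add [nbbq] -> 9 lines: eyv nbbq lvhj kxmre sdune nynzw xllry gnqfw iwkcb
Final line 6: nynzw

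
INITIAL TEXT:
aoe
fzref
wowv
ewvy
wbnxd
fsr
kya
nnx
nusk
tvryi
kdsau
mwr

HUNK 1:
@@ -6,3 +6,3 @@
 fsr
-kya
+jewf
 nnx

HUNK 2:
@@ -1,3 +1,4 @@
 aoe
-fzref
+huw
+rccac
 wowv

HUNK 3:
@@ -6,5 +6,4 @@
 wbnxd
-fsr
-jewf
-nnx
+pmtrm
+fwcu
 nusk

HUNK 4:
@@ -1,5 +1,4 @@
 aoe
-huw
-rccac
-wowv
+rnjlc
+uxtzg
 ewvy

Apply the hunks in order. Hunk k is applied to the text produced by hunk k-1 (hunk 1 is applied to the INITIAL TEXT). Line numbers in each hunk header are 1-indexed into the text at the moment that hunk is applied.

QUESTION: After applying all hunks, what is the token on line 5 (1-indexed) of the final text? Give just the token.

Answer: wbnxd

Derivation:
Hunk 1: at line 6 remove [kya] add [jewf] -> 12 lines: aoe fzref wowv ewvy wbnxd fsr jewf nnx nusk tvryi kdsau mwr
Hunk 2: at line 1 remove [fzref] add [huw,rccac] -> 13 lines: aoe huw rccac wowv ewvy wbnxd fsr jewf nnx nusk tvryi kdsau mwr
Hunk 3: at line 6 remove [fsr,jewf,nnx] add [pmtrm,fwcu] -> 12 lines: aoe huw rccac wowv ewvy wbnxd pmtrm fwcu nusk tvryi kdsau mwr
Hunk 4: at line 1 remove [huw,rccac,wowv] add [rnjlc,uxtzg] -> 11 lines: aoe rnjlc uxtzg ewvy wbnxd pmtrm fwcu nusk tvryi kdsau mwr
Final line 5: wbnxd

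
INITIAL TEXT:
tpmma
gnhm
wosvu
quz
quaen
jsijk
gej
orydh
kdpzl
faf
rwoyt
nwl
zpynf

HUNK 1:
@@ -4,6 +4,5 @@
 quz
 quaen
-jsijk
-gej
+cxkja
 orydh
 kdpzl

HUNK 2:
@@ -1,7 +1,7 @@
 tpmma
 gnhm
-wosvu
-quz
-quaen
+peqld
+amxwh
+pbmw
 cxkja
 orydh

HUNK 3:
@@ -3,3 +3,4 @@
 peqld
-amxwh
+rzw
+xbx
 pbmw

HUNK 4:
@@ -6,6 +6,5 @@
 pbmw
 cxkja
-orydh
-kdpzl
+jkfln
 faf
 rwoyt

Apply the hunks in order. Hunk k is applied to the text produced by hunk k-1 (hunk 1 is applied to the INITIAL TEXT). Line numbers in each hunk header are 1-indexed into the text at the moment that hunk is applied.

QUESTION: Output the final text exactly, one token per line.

Hunk 1: at line 4 remove [jsijk,gej] add [cxkja] -> 12 lines: tpmma gnhm wosvu quz quaen cxkja orydh kdpzl faf rwoyt nwl zpynf
Hunk 2: at line 1 remove [wosvu,quz,quaen] add [peqld,amxwh,pbmw] -> 12 lines: tpmma gnhm peqld amxwh pbmw cxkja orydh kdpzl faf rwoyt nwl zpynf
Hunk 3: at line 3 remove [amxwh] add [rzw,xbx] -> 13 lines: tpmma gnhm peqld rzw xbx pbmw cxkja orydh kdpzl faf rwoyt nwl zpynf
Hunk 4: at line 6 remove [orydh,kdpzl] add [jkfln] -> 12 lines: tpmma gnhm peqld rzw xbx pbmw cxkja jkfln faf rwoyt nwl zpynf

Answer: tpmma
gnhm
peqld
rzw
xbx
pbmw
cxkja
jkfln
faf
rwoyt
nwl
zpynf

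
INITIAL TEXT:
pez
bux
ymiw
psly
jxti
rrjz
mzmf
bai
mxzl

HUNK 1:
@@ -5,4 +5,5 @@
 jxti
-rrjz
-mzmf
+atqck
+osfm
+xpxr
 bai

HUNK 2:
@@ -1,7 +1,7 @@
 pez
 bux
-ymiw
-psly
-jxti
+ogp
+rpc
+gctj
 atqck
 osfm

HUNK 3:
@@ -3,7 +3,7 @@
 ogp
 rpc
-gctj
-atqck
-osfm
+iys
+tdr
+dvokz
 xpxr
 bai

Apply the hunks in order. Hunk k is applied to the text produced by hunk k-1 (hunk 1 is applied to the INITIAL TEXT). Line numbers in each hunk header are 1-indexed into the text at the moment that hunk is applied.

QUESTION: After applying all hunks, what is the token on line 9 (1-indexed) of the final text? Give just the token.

Hunk 1: at line 5 remove [rrjz,mzmf] add [atqck,osfm,xpxr] -> 10 lines: pez bux ymiw psly jxti atqck osfm xpxr bai mxzl
Hunk 2: at line 1 remove [ymiw,psly,jxti] add [ogp,rpc,gctj] -> 10 lines: pez bux ogp rpc gctj atqck osfm xpxr bai mxzl
Hunk 3: at line 3 remove [gctj,atqck,osfm] add [iys,tdr,dvokz] -> 10 lines: pez bux ogp rpc iys tdr dvokz xpxr bai mxzl
Final line 9: bai

Answer: bai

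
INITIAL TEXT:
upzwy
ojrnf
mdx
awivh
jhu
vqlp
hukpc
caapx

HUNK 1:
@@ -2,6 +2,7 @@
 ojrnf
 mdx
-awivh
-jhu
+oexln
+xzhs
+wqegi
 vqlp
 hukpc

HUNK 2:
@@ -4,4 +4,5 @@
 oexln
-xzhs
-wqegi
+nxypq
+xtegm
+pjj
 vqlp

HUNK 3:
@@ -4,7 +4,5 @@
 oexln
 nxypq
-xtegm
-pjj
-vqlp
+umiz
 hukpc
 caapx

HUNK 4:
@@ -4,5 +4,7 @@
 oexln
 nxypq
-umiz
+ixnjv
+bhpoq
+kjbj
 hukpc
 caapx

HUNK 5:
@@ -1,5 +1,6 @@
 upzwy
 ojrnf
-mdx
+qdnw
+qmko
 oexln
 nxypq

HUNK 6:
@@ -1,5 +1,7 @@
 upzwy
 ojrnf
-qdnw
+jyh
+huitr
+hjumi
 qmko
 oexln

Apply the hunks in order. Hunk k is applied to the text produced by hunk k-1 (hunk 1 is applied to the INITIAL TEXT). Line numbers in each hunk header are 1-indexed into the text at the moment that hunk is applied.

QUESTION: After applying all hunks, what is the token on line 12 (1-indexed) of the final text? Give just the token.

Hunk 1: at line 2 remove [awivh,jhu] add [oexln,xzhs,wqegi] -> 9 lines: upzwy ojrnf mdx oexln xzhs wqegi vqlp hukpc caapx
Hunk 2: at line 4 remove [xzhs,wqegi] add [nxypq,xtegm,pjj] -> 10 lines: upzwy ojrnf mdx oexln nxypq xtegm pjj vqlp hukpc caapx
Hunk 3: at line 4 remove [xtegm,pjj,vqlp] add [umiz] -> 8 lines: upzwy ojrnf mdx oexln nxypq umiz hukpc caapx
Hunk 4: at line 4 remove [umiz] add [ixnjv,bhpoq,kjbj] -> 10 lines: upzwy ojrnf mdx oexln nxypq ixnjv bhpoq kjbj hukpc caapx
Hunk 5: at line 1 remove [mdx] add [qdnw,qmko] -> 11 lines: upzwy ojrnf qdnw qmko oexln nxypq ixnjv bhpoq kjbj hukpc caapx
Hunk 6: at line 1 remove [qdnw] add [jyh,huitr,hjumi] -> 13 lines: upzwy ojrnf jyh huitr hjumi qmko oexln nxypq ixnjv bhpoq kjbj hukpc caapx
Final line 12: hukpc

Answer: hukpc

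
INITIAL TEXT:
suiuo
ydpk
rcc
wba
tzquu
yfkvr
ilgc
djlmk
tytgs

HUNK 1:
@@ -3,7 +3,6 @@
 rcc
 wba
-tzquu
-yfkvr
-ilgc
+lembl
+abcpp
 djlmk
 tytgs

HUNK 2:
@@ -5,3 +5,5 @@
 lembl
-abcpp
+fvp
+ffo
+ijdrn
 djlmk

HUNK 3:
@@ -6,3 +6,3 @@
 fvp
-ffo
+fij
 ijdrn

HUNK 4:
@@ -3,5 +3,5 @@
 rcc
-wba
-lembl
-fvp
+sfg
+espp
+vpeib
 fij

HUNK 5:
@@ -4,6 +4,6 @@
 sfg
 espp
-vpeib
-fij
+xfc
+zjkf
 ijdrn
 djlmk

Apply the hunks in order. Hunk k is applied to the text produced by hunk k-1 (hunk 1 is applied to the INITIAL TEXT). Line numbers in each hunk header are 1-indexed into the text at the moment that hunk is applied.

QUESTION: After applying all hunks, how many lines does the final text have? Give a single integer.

Hunk 1: at line 3 remove [tzquu,yfkvr,ilgc] add [lembl,abcpp] -> 8 lines: suiuo ydpk rcc wba lembl abcpp djlmk tytgs
Hunk 2: at line 5 remove [abcpp] add [fvp,ffo,ijdrn] -> 10 lines: suiuo ydpk rcc wba lembl fvp ffo ijdrn djlmk tytgs
Hunk 3: at line 6 remove [ffo] add [fij] -> 10 lines: suiuo ydpk rcc wba lembl fvp fij ijdrn djlmk tytgs
Hunk 4: at line 3 remove [wba,lembl,fvp] add [sfg,espp,vpeib] -> 10 lines: suiuo ydpk rcc sfg espp vpeib fij ijdrn djlmk tytgs
Hunk 5: at line 4 remove [vpeib,fij] add [xfc,zjkf] -> 10 lines: suiuo ydpk rcc sfg espp xfc zjkf ijdrn djlmk tytgs
Final line count: 10

Answer: 10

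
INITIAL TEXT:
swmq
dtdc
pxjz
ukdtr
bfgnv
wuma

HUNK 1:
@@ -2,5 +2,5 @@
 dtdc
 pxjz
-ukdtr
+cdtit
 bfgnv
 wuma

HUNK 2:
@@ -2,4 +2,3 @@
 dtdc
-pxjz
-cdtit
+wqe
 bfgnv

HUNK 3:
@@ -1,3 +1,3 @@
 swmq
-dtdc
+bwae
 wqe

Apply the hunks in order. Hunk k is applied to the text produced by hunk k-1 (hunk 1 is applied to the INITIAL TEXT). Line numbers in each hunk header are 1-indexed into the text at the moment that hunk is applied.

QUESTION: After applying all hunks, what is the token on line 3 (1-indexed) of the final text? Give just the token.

Hunk 1: at line 2 remove [ukdtr] add [cdtit] -> 6 lines: swmq dtdc pxjz cdtit bfgnv wuma
Hunk 2: at line 2 remove [pxjz,cdtit] add [wqe] -> 5 lines: swmq dtdc wqe bfgnv wuma
Hunk 3: at line 1 remove [dtdc] add [bwae] -> 5 lines: swmq bwae wqe bfgnv wuma
Final line 3: wqe

Answer: wqe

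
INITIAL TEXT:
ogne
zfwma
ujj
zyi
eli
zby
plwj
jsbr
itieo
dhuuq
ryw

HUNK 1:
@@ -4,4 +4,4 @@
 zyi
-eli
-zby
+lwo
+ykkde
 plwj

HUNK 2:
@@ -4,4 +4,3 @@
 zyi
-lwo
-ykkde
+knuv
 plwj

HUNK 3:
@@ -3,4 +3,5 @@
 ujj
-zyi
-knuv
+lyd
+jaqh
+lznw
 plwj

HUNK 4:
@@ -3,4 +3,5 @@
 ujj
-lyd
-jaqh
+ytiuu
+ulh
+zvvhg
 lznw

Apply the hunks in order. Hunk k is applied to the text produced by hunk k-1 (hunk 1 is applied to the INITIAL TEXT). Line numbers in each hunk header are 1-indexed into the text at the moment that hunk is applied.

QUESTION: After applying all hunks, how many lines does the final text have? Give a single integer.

Answer: 12

Derivation:
Hunk 1: at line 4 remove [eli,zby] add [lwo,ykkde] -> 11 lines: ogne zfwma ujj zyi lwo ykkde plwj jsbr itieo dhuuq ryw
Hunk 2: at line 4 remove [lwo,ykkde] add [knuv] -> 10 lines: ogne zfwma ujj zyi knuv plwj jsbr itieo dhuuq ryw
Hunk 3: at line 3 remove [zyi,knuv] add [lyd,jaqh,lznw] -> 11 lines: ogne zfwma ujj lyd jaqh lznw plwj jsbr itieo dhuuq ryw
Hunk 4: at line 3 remove [lyd,jaqh] add [ytiuu,ulh,zvvhg] -> 12 lines: ogne zfwma ujj ytiuu ulh zvvhg lznw plwj jsbr itieo dhuuq ryw
Final line count: 12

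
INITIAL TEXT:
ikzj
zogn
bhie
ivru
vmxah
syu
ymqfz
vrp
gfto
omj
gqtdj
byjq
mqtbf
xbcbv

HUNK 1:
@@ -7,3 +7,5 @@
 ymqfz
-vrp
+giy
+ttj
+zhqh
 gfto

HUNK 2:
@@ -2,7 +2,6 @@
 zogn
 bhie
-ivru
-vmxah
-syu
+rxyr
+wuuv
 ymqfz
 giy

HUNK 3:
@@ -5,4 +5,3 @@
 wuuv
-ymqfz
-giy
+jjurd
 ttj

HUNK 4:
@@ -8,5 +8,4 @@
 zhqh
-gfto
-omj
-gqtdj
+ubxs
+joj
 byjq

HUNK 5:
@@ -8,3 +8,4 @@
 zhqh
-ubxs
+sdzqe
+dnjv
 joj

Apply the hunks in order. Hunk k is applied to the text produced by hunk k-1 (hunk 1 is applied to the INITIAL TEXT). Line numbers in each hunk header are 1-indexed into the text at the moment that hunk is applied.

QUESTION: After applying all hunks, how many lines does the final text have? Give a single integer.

Hunk 1: at line 7 remove [vrp] add [giy,ttj,zhqh] -> 16 lines: ikzj zogn bhie ivru vmxah syu ymqfz giy ttj zhqh gfto omj gqtdj byjq mqtbf xbcbv
Hunk 2: at line 2 remove [ivru,vmxah,syu] add [rxyr,wuuv] -> 15 lines: ikzj zogn bhie rxyr wuuv ymqfz giy ttj zhqh gfto omj gqtdj byjq mqtbf xbcbv
Hunk 3: at line 5 remove [ymqfz,giy] add [jjurd] -> 14 lines: ikzj zogn bhie rxyr wuuv jjurd ttj zhqh gfto omj gqtdj byjq mqtbf xbcbv
Hunk 4: at line 8 remove [gfto,omj,gqtdj] add [ubxs,joj] -> 13 lines: ikzj zogn bhie rxyr wuuv jjurd ttj zhqh ubxs joj byjq mqtbf xbcbv
Hunk 5: at line 8 remove [ubxs] add [sdzqe,dnjv] -> 14 lines: ikzj zogn bhie rxyr wuuv jjurd ttj zhqh sdzqe dnjv joj byjq mqtbf xbcbv
Final line count: 14

Answer: 14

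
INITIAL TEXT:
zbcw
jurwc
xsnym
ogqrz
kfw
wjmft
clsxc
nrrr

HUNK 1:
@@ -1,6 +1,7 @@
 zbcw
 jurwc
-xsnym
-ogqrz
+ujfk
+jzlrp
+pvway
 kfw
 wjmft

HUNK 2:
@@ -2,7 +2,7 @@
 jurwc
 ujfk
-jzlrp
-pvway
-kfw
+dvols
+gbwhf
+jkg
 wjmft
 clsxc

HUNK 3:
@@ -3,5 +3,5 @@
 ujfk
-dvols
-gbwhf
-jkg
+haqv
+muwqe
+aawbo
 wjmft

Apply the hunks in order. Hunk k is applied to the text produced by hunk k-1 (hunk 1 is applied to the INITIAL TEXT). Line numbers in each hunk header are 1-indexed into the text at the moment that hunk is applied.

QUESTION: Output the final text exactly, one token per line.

Hunk 1: at line 1 remove [xsnym,ogqrz] add [ujfk,jzlrp,pvway] -> 9 lines: zbcw jurwc ujfk jzlrp pvway kfw wjmft clsxc nrrr
Hunk 2: at line 2 remove [jzlrp,pvway,kfw] add [dvols,gbwhf,jkg] -> 9 lines: zbcw jurwc ujfk dvols gbwhf jkg wjmft clsxc nrrr
Hunk 3: at line 3 remove [dvols,gbwhf,jkg] add [haqv,muwqe,aawbo] -> 9 lines: zbcw jurwc ujfk haqv muwqe aawbo wjmft clsxc nrrr

Answer: zbcw
jurwc
ujfk
haqv
muwqe
aawbo
wjmft
clsxc
nrrr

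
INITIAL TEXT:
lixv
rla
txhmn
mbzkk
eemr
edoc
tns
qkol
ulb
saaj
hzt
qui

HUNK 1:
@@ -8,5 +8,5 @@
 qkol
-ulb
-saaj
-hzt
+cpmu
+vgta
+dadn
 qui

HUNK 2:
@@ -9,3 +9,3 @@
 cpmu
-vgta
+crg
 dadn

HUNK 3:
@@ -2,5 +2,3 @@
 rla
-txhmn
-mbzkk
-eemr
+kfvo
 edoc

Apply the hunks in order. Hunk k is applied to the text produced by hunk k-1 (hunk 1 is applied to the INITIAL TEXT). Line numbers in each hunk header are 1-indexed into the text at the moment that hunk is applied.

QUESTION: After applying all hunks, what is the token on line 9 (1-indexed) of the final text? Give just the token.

Answer: dadn

Derivation:
Hunk 1: at line 8 remove [ulb,saaj,hzt] add [cpmu,vgta,dadn] -> 12 lines: lixv rla txhmn mbzkk eemr edoc tns qkol cpmu vgta dadn qui
Hunk 2: at line 9 remove [vgta] add [crg] -> 12 lines: lixv rla txhmn mbzkk eemr edoc tns qkol cpmu crg dadn qui
Hunk 3: at line 2 remove [txhmn,mbzkk,eemr] add [kfvo] -> 10 lines: lixv rla kfvo edoc tns qkol cpmu crg dadn qui
Final line 9: dadn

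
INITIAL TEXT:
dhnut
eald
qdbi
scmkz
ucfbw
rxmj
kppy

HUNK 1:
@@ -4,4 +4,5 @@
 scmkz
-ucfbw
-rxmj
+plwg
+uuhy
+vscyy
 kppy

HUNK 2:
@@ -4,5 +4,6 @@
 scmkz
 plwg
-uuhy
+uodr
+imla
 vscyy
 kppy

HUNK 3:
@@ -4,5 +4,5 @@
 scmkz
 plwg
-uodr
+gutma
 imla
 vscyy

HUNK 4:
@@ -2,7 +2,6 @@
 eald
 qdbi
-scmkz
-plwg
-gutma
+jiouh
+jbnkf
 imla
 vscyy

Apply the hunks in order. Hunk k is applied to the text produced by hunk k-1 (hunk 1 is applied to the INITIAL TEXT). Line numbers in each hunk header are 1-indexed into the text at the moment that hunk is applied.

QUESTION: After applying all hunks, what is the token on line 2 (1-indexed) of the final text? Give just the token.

Hunk 1: at line 4 remove [ucfbw,rxmj] add [plwg,uuhy,vscyy] -> 8 lines: dhnut eald qdbi scmkz plwg uuhy vscyy kppy
Hunk 2: at line 4 remove [uuhy] add [uodr,imla] -> 9 lines: dhnut eald qdbi scmkz plwg uodr imla vscyy kppy
Hunk 3: at line 4 remove [uodr] add [gutma] -> 9 lines: dhnut eald qdbi scmkz plwg gutma imla vscyy kppy
Hunk 4: at line 2 remove [scmkz,plwg,gutma] add [jiouh,jbnkf] -> 8 lines: dhnut eald qdbi jiouh jbnkf imla vscyy kppy
Final line 2: eald

Answer: eald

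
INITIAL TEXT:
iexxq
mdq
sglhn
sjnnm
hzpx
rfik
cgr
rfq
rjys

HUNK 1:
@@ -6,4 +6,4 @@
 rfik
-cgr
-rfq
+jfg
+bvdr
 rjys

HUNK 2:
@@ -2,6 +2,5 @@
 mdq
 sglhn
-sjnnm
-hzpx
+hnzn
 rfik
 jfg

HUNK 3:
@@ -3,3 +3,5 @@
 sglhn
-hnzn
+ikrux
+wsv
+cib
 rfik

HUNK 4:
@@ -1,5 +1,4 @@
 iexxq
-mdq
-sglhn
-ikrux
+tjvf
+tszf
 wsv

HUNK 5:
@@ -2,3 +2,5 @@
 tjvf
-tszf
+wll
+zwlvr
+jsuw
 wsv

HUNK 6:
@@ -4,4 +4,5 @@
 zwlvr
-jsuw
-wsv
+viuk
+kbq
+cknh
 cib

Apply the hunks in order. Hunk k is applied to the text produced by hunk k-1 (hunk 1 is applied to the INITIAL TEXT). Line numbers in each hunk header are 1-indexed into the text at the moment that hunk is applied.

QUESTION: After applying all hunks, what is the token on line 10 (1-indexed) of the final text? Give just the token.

Answer: jfg

Derivation:
Hunk 1: at line 6 remove [cgr,rfq] add [jfg,bvdr] -> 9 lines: iexxq mdq sglhn sjnnm hzpx rfik jfg bvdr rjys
Hunk 2: at line 2 remove [sjnnm,hzpx] add [hnzn] -> 8 lines: iexxq mdq sglhn hnzn rfik jfg bvdr rjys
Hunk 3: at line 3 remove [hnzn] add [ikrux,wsv,cib] -> 10 lines: iexxq mdq sglhn ikrux wsv cib rfik jfg bvdr rjys
Hunk 4: at line 1 remove [mdq,sglhn,ikrux] add [tjvf,tszf] -> 9 lines: iexxq tjvf tszf wsv cib rfik jfg bvdr rjys
Hunk 5: at line 2 remove [tszf] add [wll,zwlvr,jsuw] -> 11 lines: iexxq tjvf wll zwlvr jsuw wsv cib rfik jfg bvdr rjys
Hunk 6: at line 4 remove [jsuw,wsv] add [viuk,kbq,cknh] -> 12 lines: iexxq tjvf wll zwlvr viuk kbq cknh cib rfik jfg bvdr rjys
Final line 10: jfg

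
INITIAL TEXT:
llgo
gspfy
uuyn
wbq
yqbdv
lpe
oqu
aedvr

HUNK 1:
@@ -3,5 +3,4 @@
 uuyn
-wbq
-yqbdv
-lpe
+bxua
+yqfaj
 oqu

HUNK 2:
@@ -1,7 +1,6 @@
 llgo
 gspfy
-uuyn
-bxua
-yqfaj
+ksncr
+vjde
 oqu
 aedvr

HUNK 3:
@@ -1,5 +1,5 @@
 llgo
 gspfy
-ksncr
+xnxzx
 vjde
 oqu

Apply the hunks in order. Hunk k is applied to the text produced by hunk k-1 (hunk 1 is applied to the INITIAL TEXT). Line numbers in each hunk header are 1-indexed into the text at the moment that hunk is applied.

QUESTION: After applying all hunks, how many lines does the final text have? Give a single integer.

Hunk 1: at line 3 remove [wbq,yqbdv,lpe] add [bxua,yqfaj] -> 7 lines: llgo gspfy uuyn bxua yqfaj oqu aedvr
Hunk 2: at line 1 remove [uuyn,bxua,yqfaj] add [ksncr,vjde] -> 6 lines: llgo gspfy ksncr vjde oqu aedvr
Hunk 3: at line 1 remove [ksncr] add [xnxzx] -> 6 lines: llgo gspfy xnxzx vjde oqu aedvr
Final line count: 6

Answer: 6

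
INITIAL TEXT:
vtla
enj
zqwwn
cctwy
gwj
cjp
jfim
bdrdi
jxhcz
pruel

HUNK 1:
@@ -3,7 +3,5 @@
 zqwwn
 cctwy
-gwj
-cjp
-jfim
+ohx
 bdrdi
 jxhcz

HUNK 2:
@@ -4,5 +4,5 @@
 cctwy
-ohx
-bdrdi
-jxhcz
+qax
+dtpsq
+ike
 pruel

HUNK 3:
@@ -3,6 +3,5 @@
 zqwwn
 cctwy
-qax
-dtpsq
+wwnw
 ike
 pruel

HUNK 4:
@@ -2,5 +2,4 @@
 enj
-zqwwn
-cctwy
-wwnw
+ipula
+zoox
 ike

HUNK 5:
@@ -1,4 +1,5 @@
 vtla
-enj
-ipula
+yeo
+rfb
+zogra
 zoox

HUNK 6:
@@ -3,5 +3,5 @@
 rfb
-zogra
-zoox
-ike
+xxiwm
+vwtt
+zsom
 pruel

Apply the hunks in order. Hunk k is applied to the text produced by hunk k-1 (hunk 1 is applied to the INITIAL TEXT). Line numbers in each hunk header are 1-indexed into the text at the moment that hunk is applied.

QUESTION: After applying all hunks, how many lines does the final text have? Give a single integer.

Answer: 7

Derivation:
Hunk 1: at line 3 remove [gwj,cjp,jfim] add [ohx] -> 8 lines: vtla enj zqwwn cctwy ohx bdrdi jxhcz pruel
Hunk 2: at line 4 remove [ohx,bdrdi,jxhcz] add [qax,dtpsq,ike] -> 8 lines: vtla enj zqwwn cctwy qax dtpsq ike pruel
Hunk 3: at line 3 remove [qax,dtpsq] add [wwnw] -> 7 lines: vtla enj zqwwn cctwy wwnw ike pruel
Hunk 4: at line 2 remove [zqwwn,cctwy,wwnw] add [ipula,zoox] -> 6 lines: vtla enj ipula zoox ike pruel
Hunk 5: at line 1 remove [enj,ipula] add [yeo,rfb,zogra] -> 7 lines: vtla yeo rfb zogra zoox ike pruel
Hunk 6: at line 3 remove [zogra,zoox,ike] add [xxiwm,vwtt,zsom] -> 7 lines: vtla yeo rfb xxiwm vwtt zsom pruel
Final line count: 7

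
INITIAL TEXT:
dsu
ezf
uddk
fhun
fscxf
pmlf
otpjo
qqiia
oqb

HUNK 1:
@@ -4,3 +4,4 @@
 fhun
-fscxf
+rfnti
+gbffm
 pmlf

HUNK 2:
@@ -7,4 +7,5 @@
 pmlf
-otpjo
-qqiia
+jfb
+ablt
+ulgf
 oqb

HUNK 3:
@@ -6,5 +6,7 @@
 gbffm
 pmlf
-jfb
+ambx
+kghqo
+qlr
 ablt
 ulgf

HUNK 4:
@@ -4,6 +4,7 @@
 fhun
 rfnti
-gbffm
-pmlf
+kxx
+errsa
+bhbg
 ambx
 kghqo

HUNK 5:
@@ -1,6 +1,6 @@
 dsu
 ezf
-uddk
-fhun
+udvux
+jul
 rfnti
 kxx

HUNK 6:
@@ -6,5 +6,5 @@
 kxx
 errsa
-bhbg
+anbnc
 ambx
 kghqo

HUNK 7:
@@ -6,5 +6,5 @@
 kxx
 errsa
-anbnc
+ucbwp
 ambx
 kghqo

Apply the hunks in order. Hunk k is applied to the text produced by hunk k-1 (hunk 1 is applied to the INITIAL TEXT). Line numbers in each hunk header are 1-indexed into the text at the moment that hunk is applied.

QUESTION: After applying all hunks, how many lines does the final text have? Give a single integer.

Hunk 1: at line 4 remove [fscxf] add [rfnti,gbffm] -> 10 lines: dsu ezf uddk fhun rfnti gbffm pmlf otpjo qqiia oqb
Hunk 2: at line 7 remove [otpjo,qqiia] add [jfb,ablt,ulgf] -> 11 lines: dsu ezf uddk fhun rfnti gbffm pmlf jfb ablt ulgf oqb
Hunk 3: at line 6 remove [jfb] add [ambx,kghqo,qlr] -> 13 lines: dsu ezf uddk fhun rfnti gbffm pmlf ambx kghqo qlr ablt ulgf oqb
Hunk 4: at line 4 remove [gbffm,pmlf] add [kxx,errsa,bhbg] -> 14 lines: dsu ezf uddk fhun rfnti kxx errsa bhbg ambx kghqo qlr ablt ulgf oqb
Hunk 5: at line 1 remove [uddk,fhun] add [udvux,jul] -> 14 lines: dsu ezf udvux jul rfnti kxx errsa bhbg ambx kghqo qlr ablt ulgf oqb
Hunk 6: at line 6 remove [bhbg] add [anbnc] -> 14 lines: dsu ezf udvux jul rfnti kxx errsa anbnc ambx kghqo qlr ablt ulgf oqb
Hunk 7: at line 6 remove [anbnc] add [ucbwp] -> 14 lines: dsu ezf udvux jul rfnti kxx errsa ucbwp ambx kghqo qlr ablt ulgf oqb
Final line count: 14

Answer: 14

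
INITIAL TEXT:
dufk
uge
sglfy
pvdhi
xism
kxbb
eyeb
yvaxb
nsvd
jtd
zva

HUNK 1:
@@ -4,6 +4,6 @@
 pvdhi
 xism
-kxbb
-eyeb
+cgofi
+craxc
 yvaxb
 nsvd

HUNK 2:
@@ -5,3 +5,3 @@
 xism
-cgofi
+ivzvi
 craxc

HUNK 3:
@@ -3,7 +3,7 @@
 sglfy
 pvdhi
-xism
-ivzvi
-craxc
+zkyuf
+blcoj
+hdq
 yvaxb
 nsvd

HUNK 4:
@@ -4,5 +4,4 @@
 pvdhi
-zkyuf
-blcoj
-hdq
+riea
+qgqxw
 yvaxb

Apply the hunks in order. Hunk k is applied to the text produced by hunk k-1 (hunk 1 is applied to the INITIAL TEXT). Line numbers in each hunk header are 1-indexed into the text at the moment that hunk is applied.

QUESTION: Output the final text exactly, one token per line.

Answer: dufk
uge
sglfy
pvdhi
riea
qgqxw
yvaxb
nsvd
jtd
zva

Derivation:
Hunk 1: at line 4 remove [kxbb,eyeb] add [cgofi,craxc] -> 11 lines: dufk uge sglfy pvdhi xism cgofi craxc yvaxb nsvd jtd zva
Hunk 2: at line 5 remove [cgofi] add [ivzvi] -> 11 lines: dufk uge sglfy pvdhi xism ivzvi craxc yvaxb nsvd jtd zva
Hunk 3: at line 3 remove [xism,ivzvi,craxc] add [zkyuf,blcoj,hdq] -> 11 lines: dufk uge sglfy pvdhi zkyuf blcoj hdq yvaxb nsvd jtd zva
Hunk 4: at line 4 remove [zkyuf,blcoj,hdq] add [riea,qgqxw] -> 10 lines: dufk uge sglfy pvdhi riea qgqxw yvaxb nsvd jtd zva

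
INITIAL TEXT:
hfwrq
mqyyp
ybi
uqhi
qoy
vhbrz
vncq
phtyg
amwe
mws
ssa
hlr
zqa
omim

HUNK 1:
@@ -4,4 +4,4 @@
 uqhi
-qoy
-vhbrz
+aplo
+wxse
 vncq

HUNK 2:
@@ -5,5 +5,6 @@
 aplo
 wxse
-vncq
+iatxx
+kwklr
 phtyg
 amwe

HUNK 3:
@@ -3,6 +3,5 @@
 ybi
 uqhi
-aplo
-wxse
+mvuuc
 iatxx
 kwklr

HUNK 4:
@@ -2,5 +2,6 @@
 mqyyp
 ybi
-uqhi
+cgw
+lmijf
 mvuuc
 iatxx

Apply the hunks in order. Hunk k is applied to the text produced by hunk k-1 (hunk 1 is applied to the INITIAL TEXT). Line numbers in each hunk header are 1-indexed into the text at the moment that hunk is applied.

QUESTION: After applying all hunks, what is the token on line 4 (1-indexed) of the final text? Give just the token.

Hunk 1: at line 4 remove [qoy,vhbrz] add [aplo,wxse] -> 14 lines: hfwrq mqyyp ybi uqhi aplo wxse vncq phtyg amwe mws ssa hlr zqa omim
Hunk 2: at line 5 remove [vncq] add [iatxx,kwklr] -> 15 lines: hfwrq mqyyp ybi uqhi aplo wxse iatxx kwklr phtyg amwe mws ssa hlr zqa omim
Hunk 3: at line 3 remove [aplo,wxse] add [mvuuc] -> 14 lines: hfwrq mqyyp ybi uqhi mvuuc iatxx kwklr phtyg amwe mws ssa hlr zqa omim
Hunk 4: at line 2 remove [uqhi] add [cgw,lmijf] -> 15 lines: hfwrq mqyyp ybi cgw lmijf mvuuc iatxx kwklr phtyg amwe mws ssa hlr zqa omim
Final line 4: cgw

Answer: cgw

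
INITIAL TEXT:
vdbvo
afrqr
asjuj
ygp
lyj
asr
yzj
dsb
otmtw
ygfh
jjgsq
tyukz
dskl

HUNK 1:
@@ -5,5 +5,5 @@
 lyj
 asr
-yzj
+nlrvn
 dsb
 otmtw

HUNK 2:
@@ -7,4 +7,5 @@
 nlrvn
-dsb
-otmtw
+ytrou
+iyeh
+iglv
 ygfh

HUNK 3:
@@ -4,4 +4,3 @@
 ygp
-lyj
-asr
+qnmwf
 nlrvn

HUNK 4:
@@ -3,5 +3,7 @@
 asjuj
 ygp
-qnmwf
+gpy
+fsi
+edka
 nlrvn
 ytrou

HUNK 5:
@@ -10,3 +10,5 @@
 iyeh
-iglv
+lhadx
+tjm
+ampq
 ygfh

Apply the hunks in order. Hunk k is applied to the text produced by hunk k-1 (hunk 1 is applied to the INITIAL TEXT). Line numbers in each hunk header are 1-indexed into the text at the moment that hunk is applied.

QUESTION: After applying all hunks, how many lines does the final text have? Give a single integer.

Answer: 17

Derivation:
Hunk 1: at line 5 remove [yzj] add [nlrvn] -> 13 lines: vdbvo afrqr asjuj ygp lyj asr nlrvn dsb otmtw ygfh jjgsq tyukz dskl
Hunk 2: at line 7 remove [dsb,otmtw] add [ytrou,iyeh,iglv] -> 14 lines: vdbvo afrqr asjuj ygp lyj asr nlrvn ytrou iyeh iglv ygfh jjgsq tyukz dskl
Hunk 3: at line 4 remove [lyj,asr] add [qnmwf] -> 13 lines: vdbvo afrqr asjuj ygp qnmwf nlrvn ytrou iyeh iglv ygfh jjgsq tyukz dskl
Hunk 4: at line 3 remove [qnmwf] add [gpy,fsi,edka] -> 15 lines: vdbvo afrqr asjuj ygp gpy fsi edka nlrvn ytrou iyeh iglv ygfh jjgsq tyukz dskl
Hunk 5: at line 10 remove [iglv] add [lhadx,tjm,ampq] -> 17 lines: vdbvo afrqr asjuj ygp gpy fsi edka nlrvn ytrou iyeh lhadx tjm ampq ygfh jjgsq tyukz dskl
Final line count: 17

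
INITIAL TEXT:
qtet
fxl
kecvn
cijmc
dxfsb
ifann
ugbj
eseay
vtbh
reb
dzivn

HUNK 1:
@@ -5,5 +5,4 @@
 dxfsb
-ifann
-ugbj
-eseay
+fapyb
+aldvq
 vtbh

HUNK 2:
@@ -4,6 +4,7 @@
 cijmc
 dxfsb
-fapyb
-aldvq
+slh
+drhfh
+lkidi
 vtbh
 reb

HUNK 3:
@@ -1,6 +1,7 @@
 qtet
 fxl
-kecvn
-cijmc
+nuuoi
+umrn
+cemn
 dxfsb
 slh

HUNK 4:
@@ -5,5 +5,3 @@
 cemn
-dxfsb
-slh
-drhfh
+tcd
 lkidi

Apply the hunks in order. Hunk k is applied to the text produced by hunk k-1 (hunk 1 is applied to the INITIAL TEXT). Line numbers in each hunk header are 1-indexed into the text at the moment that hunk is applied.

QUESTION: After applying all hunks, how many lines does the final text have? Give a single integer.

Hunk 1: at line 5 remove [ifann,ugbj,eseay] add [fapyb,aldvq] -> 10 lines: qtet fxl kecvn cijmc dxfsb fapyb aldvq vtbh reb dzivn
Hunk 2: at line 4 remove [fapyb,aldvq] add [slh,drhfh,lkidi] -> 11 lines: qtet fxl kecvn cijmc dxfsb slh drhfh lkidi vtbh reb dzivn
Hunk 3: at line 1 remove [kecvn,cijmc] add [nuuoi,umrn,cemn] -> 12 lines: qtet fxl nuuoi umrn cemn dxfsb slh drhfh lkidi vtbh reb dzivn
Hunk 4: at line 5 remove [dxfsb,slh,drhfh] add [tcd] -> 10 lines: qtet fxl nuuoi umrn cemn tcd lkidi vtbh reb dzivn
Final line count: 10

Answer: 10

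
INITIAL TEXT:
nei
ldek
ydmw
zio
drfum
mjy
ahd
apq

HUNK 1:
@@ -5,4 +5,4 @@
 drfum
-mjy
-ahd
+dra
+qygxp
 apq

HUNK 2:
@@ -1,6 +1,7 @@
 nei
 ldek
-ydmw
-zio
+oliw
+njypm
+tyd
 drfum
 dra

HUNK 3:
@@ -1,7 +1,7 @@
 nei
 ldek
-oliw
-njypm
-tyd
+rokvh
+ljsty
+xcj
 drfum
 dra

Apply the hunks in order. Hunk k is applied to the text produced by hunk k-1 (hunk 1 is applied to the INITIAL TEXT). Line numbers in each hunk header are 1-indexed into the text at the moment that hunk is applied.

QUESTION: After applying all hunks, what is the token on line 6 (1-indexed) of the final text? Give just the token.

Hunk 1: at line 5 remove [mjy,ahd] add [dra,qygxp] -> 8 lines: nei ldek ydmw zio drfum dra qygxp apq
Hunk 2: at line 1 remove [ydmw,zio] add [oliw,njypm,tyd] -> 9 lines: nei ldek oliw njypm tyd drfum dra qygxp apq
Hunk 3: at line 1 remove [oliw,njypm,tyd] add [rokvh,ljsty,xcj] -> 9 lines: nei ldek rokvh ljsty xcj drfum dra qygxp apq
Final line 6: drfum

Answer: drfum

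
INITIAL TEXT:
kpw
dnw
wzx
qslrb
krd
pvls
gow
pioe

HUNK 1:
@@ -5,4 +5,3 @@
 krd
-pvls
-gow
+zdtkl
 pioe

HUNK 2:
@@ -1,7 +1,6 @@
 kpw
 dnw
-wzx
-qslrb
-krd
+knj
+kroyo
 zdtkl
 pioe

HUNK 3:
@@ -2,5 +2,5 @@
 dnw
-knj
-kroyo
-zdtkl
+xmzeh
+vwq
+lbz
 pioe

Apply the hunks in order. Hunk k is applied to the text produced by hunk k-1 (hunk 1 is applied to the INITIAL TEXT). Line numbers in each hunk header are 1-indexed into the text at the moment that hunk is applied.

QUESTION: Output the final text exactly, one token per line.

Hunk 1: at line 5 remove [pvls,gow] add [zdtkl] -> 7 lines: kpw dnw wzx qslrb krd zdtkl pioe
Hunk 2: at line 1 remove [wzx,qslrb,krd] add [knj,kroyo] -> 6 lines: kpw dnw knj kroyo zdtkl pioe
Hunk 3: at line 2 remove [knj,kroyo,zdtkl] add [xmzeh,vwq,lbz] -> 6 lines: kpw dnw xmzeh vwq lbz pioe

Answer: kpw
dnw
xmzeh
vwq
lbz
pioe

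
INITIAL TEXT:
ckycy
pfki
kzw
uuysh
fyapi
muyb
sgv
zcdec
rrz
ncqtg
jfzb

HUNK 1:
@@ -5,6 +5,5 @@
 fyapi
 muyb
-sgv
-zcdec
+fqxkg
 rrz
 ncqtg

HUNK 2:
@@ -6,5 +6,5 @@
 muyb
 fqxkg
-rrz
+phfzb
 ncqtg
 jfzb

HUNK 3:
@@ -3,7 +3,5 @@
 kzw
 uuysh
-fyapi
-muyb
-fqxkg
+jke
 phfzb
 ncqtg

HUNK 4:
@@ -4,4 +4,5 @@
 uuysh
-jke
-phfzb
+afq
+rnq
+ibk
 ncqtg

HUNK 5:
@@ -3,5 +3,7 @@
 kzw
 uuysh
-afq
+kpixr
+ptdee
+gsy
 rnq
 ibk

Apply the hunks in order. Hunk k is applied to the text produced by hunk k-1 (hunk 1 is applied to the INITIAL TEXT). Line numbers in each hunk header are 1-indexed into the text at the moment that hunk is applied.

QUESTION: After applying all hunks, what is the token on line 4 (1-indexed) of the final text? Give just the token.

Answer: uuysh

Derivation:
Hunk 1: at line 5 remove [sgv,zcdec] add [fqxkg] -> 10 lines: ckycy pfki kzw uuysh fyapi muyb fqxkg rrz ncqtg jfzb
Hunk 2: at line 6 remove [rrz] add [phfzb] -> 10 lines: ckycy pfki kzw uuysh fyapi muyb fqxkg phfzb ncqtg jfzb
Hunk 3: at line 3 remove [fyapi,muyb,fqxkg] add [jke] -> 8 lines: ckycy pfki kzw uuysh jke phfzb ncqtg jfzb
Hunk 4: at line 4 remove [jke,phfzb] add [afq,rnq,ibk] -> 9 lines: ckycy pfki kzw uuysh afq rnq ibk ncqtg jfzb
Hunk 5: at line 3 remove [afq] add [kpixr,ptdee,gsy] -> 11 lines: ckycy pfki kzw uuysh kpixr ptdee gsy rnq ibk ncqtg jfzb
Final line 4: uuysh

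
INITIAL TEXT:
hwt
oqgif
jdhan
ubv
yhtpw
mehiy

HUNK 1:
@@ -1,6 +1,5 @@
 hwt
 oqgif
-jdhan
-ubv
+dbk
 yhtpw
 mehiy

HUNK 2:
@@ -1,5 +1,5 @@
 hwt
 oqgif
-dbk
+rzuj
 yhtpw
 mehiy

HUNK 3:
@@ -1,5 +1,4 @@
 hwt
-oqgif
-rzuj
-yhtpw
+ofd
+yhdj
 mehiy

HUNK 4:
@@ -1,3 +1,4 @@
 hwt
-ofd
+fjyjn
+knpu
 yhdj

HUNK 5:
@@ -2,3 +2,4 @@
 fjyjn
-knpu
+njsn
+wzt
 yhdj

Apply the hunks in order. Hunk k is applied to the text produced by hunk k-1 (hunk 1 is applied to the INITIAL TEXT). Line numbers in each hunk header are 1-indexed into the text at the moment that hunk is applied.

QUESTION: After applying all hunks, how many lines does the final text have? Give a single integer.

Hunk 1: at line 1 remove [jdhan,ubv] add [dbk] -> 5 lines: hwt oqgif dbk yhtpw mehiy
Hunk 2: at line 1 remove [dbk] add [rzuj] -> 5 lines: hwt oqgif rzuj yhtpw mehiy
Hunk 3: at line 1 remove [oqgif,rzuj,yhtpw] add [ofd,yhdj] -> 4 lines: hwt ofd yhdj mehiy
Hunk 4: at line 1 remove [ofd] add [fjyjn,knpu] -> 5 lines: hwt fjyjn knpu yhdj mehiy
Hunk 5: at line 2 remove [knpu] add [njsn,wzt] -> 6 lines: hwt fjyjn njsn wzt yhdj mehiy
Final line count: 6

Answer: 6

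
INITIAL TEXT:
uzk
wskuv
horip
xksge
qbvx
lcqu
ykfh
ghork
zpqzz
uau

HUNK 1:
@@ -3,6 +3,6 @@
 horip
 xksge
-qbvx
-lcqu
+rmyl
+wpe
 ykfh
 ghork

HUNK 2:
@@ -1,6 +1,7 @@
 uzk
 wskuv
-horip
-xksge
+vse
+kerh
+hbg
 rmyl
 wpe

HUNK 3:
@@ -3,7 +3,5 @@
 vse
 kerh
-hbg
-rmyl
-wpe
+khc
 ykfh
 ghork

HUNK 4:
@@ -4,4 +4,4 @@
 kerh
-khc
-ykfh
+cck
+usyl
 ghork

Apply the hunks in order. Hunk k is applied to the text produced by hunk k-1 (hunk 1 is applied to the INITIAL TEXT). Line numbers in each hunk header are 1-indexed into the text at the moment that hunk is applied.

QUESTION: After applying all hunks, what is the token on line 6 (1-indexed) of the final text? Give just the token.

Hunk 1: at line 3 remove [qbvx,lcqu] add [rmyl,wpe] -> 10 lines: uzk wskuv horip xksge rmyl wpe ykfh ghork zpqzz uau
Hunk 2: at line 1 remove [horip,xksge] add [vse,kerh,hbg] -> 11 lines: uzk wskuv vse kerh hbg rmyl wpe ykfh ghork zpqzz uau
Hunk 3: at line 3 remove [hbg,rmyl,wpe] add [khc] -> 9 lines: uzk wskuv vse kerh khc ykfh ghork zpqzz uau
Hunk 4: at line 4 remove [khc,ykfh] add [cck,usyl] -> 9 lines: uzk wskuv vse kerh cck usyl ghork zpqzz uau
Final line 6: usyl

Answer: usyl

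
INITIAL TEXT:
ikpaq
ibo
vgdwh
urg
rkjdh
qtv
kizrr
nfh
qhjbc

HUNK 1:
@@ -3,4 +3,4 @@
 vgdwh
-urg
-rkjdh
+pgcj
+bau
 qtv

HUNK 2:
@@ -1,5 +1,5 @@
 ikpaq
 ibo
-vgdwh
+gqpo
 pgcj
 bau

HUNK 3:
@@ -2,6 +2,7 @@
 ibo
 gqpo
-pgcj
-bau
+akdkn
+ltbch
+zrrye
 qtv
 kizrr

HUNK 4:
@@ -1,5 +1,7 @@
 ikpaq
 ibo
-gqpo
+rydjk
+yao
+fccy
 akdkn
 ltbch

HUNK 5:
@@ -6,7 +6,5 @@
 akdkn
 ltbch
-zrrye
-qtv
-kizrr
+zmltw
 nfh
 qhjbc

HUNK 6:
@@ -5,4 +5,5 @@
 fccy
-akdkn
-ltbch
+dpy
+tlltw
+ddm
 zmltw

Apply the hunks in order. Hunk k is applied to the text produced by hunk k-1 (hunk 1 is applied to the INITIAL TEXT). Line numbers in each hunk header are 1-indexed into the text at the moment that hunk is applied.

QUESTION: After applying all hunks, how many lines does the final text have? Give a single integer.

Hunk 1: at line 3 remove [urg,rkjdh] add [pgcj,bau] -> 9 lines: ikpaq ibo vgdwh pgcj bau qtv kizrr nfh qhjbc
Hunk 2: at line 1 remove [vgdwh] add [gqpo] -> 9 lines: ikpaq ibo gqpo pgcj bau qtv kizrr nfh qhjbc
Hunk 3: at line 2 remove [pgcj,bau] add [akdkn,ltbch,zrrye] -> 10 lines: ikpaq ibo gqpo akdkn ltbch zrrye qtv kizrr nfh qhjbc
Hunk 4: at line 1 remove [gqpo] add [rydjk,yao,fccy] -> 12 lines: ikpaq ibo rydjk yao fccy akdkn ltbch zrrye qtv kizrr nfh qhjbc
Hunk 5: at line 6 remove [zrrye,qtv,kizrr] add [zmltw] -> 10 lines: ikpaq ibo rydjk yao fccy akdkn ltbch zmltw nfh qhjbc
Hunk 6: at line 5 remove [akdkn,ltbch] add [dpy,tlltw,ddm] -> 11 lines: ikpaq ibo rydjk yao fccy dpy tlltw ddm zmltw nfh qhjbc
Final line count: 11

Answer: 11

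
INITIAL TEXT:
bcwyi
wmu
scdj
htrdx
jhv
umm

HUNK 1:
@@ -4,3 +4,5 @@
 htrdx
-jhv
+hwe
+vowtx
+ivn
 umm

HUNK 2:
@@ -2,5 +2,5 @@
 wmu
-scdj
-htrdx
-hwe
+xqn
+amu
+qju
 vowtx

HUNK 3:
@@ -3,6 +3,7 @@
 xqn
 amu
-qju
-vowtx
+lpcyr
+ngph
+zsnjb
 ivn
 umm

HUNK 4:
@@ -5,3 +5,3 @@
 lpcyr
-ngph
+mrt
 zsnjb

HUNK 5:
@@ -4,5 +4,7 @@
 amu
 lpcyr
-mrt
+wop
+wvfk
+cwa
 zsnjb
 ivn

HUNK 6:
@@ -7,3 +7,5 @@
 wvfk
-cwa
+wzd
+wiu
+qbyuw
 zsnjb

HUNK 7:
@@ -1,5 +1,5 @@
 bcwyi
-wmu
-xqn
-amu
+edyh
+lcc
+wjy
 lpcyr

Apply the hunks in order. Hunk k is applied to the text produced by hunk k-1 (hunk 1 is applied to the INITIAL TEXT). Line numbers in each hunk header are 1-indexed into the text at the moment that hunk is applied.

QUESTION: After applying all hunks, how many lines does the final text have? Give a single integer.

Answer: 13

Derivation:
Hunk 1: at line 4 remove [jhv] add [hwe,vowtx,ivn] -> 8 lines: bcwyi wmu scdj htrdx hwe vowtx ivn umm
Hunk 2: at line 2 remove [scdj,htrdx,hwe] add [xqn,amu,qju] -> 8 lines: bcwyi wmu xqn amu qju vowtx ivn umm
Hunk 3: at line 3 remove [qju,vowtx] add [lpcyr,ngph,zsnjb] -> 9 lines: bcwyi wmu xqn amu lpcyr ngph zsnjb ivn umm
Hunk 4: at line 5 remove [ngph] add [mrt] -> 9 lines: bcwyi wmu xqn amu lpcyr mrt zsnjb ivn umm
Hunk 5: at line 4 remove [mrt] add [wop,wvfk,cwa] -> 11 lines: bcwyi wmu xqn amu lpcyr wop wvfk cwa zsnjb ivn umm
Hunk 6: at line 7 remove [cwa] add [wzd,wiu,qbyuw] -> 13 lines: bcwyi wmu xqn amu lpcyr wop wvfk wzd wiu qbyuw zsnjb ivn umm
Hunk 7: at line 1 remove [wmu,xqn,amu] add [edyh,lcc,wjy] -> 13 lines: bcwyi edyh lcc wjy lpcyr wop wvfk wzd wiu qbyuw zsnjb ivn umm
Final line count: 13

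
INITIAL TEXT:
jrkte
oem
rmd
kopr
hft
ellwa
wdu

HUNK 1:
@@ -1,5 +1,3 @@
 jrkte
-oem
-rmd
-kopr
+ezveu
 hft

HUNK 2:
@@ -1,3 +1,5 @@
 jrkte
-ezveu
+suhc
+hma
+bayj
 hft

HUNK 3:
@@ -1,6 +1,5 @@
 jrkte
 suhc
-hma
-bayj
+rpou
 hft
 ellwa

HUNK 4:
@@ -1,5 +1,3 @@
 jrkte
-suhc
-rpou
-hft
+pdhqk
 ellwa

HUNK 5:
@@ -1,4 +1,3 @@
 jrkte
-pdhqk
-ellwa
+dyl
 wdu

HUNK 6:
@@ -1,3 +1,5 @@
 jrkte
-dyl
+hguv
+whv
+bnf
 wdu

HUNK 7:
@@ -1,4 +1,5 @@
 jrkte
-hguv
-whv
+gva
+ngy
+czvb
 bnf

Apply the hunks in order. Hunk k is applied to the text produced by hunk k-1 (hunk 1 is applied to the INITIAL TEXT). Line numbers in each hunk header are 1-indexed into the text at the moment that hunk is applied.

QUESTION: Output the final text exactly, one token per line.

Answer: jrkte
gva
ngy
czvb
bnf
wdu

Derivation:
Hunk 1: at line 1 remove [oem,rmd,kopr] add [ezveu] -> 5 lines: jrkte ezveu hft ellwa wdu
Hunk 2: at line 1 remove [ezveu] add [suhc,hma,bayj] -> 7 lines: jrkte suhc hma bayj hft ellwa wdu
Hunk 3: at line 1 remove [hma,bayj] add [rpou] -> 6 lines: jrkte suhc rpou hft ellwa wdu
Hunk 4: at line 1 remove [suhc,rpou,hft] add [pdhqk] -> 4 lines: jrkte pdhqk ellwa wdu
Hunk 5: at line 1 remove [pdhqk,ellwa] add [dyl] -> 3 lines: jrkte dyl wdu
Hunk 6: at line 1 remove [dyl] add [hguv,whv,bnf] -> 5 lines: jrkte hguv whv bnf wdu
Hunk 7: at line 1 remove [hguv,whv] add [gva,ngy,czvb] -> 6 lines: jrkte gva ngy czvb bnf wdu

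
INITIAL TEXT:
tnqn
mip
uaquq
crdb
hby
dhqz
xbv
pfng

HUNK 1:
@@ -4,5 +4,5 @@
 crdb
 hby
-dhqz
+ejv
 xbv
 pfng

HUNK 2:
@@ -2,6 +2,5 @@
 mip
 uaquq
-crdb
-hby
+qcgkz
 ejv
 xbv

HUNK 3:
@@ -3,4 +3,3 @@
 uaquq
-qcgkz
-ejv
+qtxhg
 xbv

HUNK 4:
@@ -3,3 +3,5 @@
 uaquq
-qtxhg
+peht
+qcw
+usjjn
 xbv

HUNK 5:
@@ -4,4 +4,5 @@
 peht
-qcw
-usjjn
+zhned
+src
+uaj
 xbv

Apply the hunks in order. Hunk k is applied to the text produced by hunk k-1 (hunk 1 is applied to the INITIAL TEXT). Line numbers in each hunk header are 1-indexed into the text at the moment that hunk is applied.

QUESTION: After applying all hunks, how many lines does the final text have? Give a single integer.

Hunk 1: at line 4 remove [dhqz] add [ejv] -> 8 lines: tnqn mip uaquq crdb hby ejv xbv pfng
Hunk 2: at line 2 remove [crdb,hby] add [qcgkz] -> 7 lines: tnqn mip uaquq qcgkz ejv xbv pfng
Hunk 3: at line 3 remove [qcgkz,ejv] add [qtxhg] -> 6 lines: tnqn mip uaquq qtxhg xbv pfng
Hunk 4: at line 3 remove [qtxhg] add [peht,qcw,usjjn] -> 8 lines: tnqn mip uaquq peht qcw usjjn xbv pfng
Hunk 5: at line 4 remove [qcw,usjjn] add [zhned,src,uaj] -> 9 lines: tnqn mip uaquq peht zhned src uaj xbv pfng
Final line count: 9

Answer: 9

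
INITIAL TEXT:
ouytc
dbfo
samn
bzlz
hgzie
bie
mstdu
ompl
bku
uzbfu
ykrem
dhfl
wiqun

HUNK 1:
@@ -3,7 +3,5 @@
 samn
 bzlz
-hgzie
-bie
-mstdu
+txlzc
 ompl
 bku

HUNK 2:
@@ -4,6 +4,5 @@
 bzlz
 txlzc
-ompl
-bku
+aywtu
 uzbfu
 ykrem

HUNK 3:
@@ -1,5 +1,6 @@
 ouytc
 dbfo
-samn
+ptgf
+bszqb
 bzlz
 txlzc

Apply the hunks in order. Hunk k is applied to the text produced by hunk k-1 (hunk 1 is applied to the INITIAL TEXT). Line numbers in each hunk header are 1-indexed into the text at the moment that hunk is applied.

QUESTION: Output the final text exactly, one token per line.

Answer: ouytc
dbfo
ptgf
bszqb
bzlz
txlzc
aywtu
uzbfu
ykrem
dhfl
wiqun

Derivation:
Hunk 1: at line 3 remove [hgzie,bie,mstdu] add [txlzc] -> 11 lines: ouytc dbfo samn bzlz txlzc ompl bku uzbfu ykrem dhfl wiqun
Hunk 2: at line 4 remove [ompl,bku] add [aywtu] -> 10 lines: ouytc dbfo samn bzlz txlzc aywtu uzbfu ykrem dhfl wiqun
Hunk 3: at line 1 remove [samn] add [ptgf,bszqb] -> 11 lines: ouytc dbfo ptgf bszqb bzlz txlzc aywtu uzbfu ykrem dhfl wiqun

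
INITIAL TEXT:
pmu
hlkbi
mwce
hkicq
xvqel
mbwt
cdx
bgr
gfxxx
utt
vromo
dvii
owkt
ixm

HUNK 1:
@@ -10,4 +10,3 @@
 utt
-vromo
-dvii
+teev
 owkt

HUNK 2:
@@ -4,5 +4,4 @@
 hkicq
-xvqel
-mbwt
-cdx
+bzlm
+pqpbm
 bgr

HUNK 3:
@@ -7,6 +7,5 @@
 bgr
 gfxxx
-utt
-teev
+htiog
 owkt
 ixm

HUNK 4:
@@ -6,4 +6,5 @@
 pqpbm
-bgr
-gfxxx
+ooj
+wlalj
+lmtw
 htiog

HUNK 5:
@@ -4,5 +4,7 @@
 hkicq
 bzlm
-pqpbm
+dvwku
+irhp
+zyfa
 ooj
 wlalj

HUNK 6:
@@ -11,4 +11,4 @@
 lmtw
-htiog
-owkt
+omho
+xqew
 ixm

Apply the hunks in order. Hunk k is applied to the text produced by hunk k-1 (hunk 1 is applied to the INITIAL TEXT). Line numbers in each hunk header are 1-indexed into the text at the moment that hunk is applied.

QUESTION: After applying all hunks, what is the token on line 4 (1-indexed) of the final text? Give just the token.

Answer: hkicq

Derivation:
Hunk 1: at line 10 remove [vromo,dvii] add [teev] -> 13 lines: pmu hlkbi mwce hkicq xvqel mbwt cdx bgr gfxxx utt teev owkt ixm
Hunk 2: at line 4 remove [xvqel,mbwt,cdx] add [bzlm,pqpbm] -> 12 lines: pmu hlkbi mwce hkicq bzlm pqpbm bgr gfxxx utt teev owkt ixm
Hunk 3: at line 7 remove [utt,teev] add [htiog] -> 11 lines: pmu hlkbi mwce hkicq bzlm pqpbm bgr gfxxx htiog owkt ixm
Hunk 4: at line 6 remove [bgr,gfxxx] add [ooj,wlalj,lmtw] -> 12 lines: pmu hlkbi mwce hkicq bzlm pqpbm ooj wlalj lmtw htiog owkt ixm
Hunk 5: at line 4 remove [pqpbm] add [dvwku,irhp,zyfa] -> 14 lines: pmu hlkbi mwce hkicq bzlm dvwku irhp zyfa ooj wlalj lmtw htiog owkt ixm
Hunk 6: at line 11 remove [htiog,owkt] add [omho,xqew] -> 14 lines: pmu hlkbi mwce hkicq bzlm dvwku irhp zyfa ooj wlalj lmtw omho xqew ixm
Final line 4: hkicq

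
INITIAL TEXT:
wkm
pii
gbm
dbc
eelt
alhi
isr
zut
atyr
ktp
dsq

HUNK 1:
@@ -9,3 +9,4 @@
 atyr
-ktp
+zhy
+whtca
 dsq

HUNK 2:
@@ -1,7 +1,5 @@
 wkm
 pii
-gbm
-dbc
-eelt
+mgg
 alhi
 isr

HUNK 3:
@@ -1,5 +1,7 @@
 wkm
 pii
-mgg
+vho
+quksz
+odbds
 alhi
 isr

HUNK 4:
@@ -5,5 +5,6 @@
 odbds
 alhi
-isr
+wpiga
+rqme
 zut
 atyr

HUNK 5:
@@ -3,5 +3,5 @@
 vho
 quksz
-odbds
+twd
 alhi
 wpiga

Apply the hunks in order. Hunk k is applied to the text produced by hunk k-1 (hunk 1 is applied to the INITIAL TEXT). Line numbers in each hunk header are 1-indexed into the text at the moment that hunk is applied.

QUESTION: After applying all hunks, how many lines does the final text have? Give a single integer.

Hunk 1: at line 9 remove [ktp] add [zhy,whtca] -> 12 lines: wkm pii gbm dbc eelt alhi isr zut atyr zhy whtca dsq
Hunk 2: at line 1 remove [gbm,dbc,eelt] add [mgg] -> 10 lines: wkm pii mgg alhi isr zut atyr zhy whtca dsq
Hunk 3: at line 1 remove [mgg] add [vho,quksz,odbds] -> 12 lines: wkm pii vho quksz odbds alhi isr zut atyr zhy whtca dsq
Hunk 4: at line 5 remove [isr] add [wpiga,rqme] -> 13 lines: wkm pii vho quksz odbds alhi wpiga rqme zut atyr zhy whtca dsq
Hunk 5: at line 3 remove [odbds] add [twd] -> 13 lines: wkm pii vho quksz twd alhi wpiga rqme zut atyr zhy whtca dsq
Final line count: 13

Answer: 13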